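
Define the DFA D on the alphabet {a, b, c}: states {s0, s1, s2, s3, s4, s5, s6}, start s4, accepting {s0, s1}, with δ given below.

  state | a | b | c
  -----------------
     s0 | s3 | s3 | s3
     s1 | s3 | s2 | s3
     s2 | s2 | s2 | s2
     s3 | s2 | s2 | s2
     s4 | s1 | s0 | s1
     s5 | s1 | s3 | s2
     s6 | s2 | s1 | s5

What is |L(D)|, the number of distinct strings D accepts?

3

The useful subgraph on states {s0, s1, s4} is acyclic, so L(D) is finite; the longest accepting path visits 2 useful states, giving maximum string length 1.
Counting accepting paths from s4 by length: 3 of length 1. Total 3.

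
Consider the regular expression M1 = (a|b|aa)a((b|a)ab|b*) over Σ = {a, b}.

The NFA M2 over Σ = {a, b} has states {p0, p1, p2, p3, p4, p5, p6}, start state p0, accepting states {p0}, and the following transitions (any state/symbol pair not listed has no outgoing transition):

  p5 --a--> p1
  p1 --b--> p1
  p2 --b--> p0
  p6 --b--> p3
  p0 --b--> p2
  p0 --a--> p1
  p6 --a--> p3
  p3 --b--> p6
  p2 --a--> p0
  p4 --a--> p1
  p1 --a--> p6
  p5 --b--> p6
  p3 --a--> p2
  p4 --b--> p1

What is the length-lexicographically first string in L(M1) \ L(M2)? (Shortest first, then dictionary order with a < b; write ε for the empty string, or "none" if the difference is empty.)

aa

The string aa is accepted by M1 but not by M2.
No shorter string lies in the difference, and aa is the lexicographically first length-2 string in L(M1) \ L(M2).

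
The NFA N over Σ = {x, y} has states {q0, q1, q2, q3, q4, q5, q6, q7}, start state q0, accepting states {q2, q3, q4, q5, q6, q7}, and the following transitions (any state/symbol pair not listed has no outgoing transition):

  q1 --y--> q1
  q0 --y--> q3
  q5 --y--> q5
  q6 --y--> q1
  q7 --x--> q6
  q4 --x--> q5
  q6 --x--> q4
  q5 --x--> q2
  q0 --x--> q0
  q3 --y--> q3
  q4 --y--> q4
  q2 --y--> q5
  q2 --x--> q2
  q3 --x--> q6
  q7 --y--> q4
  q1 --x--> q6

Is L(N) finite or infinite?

infinite

State q0 is reachable from the start and can reach an accepting state, and it lies on the cycle q0 → q0.
Traversing that cycle any number of times yields accepted strings of unbounded length, so the language is infinite.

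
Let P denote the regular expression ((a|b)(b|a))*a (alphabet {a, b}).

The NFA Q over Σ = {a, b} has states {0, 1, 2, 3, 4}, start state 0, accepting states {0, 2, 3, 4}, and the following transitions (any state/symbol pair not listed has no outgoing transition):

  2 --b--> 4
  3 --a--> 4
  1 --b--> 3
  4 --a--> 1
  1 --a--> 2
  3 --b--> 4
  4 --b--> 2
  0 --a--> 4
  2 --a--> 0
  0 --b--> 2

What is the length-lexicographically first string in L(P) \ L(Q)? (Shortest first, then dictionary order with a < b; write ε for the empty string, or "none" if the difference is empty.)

The string bba is accepted by P but not by Q.
No shorter string lies in the difference, and bba is the lexicographically first length-3 string in L(P) \ L(Q).

bba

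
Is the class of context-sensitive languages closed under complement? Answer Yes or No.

Yes

The context-sensitive languages are exactly NSPACE(n), and by the Immerman–Szelepcsényi theorem nondeterministic space classes (from log n up) are closed under complement.
So the context-sensitive languages are closed under complement.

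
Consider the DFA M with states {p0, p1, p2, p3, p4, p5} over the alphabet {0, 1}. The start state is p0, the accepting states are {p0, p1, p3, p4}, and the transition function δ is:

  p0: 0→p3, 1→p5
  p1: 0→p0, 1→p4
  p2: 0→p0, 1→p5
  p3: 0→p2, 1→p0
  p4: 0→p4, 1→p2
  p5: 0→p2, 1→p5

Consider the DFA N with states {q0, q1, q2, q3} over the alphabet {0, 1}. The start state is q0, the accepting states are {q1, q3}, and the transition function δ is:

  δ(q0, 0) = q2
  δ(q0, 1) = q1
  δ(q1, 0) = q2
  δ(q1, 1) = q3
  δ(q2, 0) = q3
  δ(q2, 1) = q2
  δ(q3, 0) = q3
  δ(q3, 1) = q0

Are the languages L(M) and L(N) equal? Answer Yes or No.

The empty string ε is accepted by M but rejected by N.
So L(M) ≠ L(N).

No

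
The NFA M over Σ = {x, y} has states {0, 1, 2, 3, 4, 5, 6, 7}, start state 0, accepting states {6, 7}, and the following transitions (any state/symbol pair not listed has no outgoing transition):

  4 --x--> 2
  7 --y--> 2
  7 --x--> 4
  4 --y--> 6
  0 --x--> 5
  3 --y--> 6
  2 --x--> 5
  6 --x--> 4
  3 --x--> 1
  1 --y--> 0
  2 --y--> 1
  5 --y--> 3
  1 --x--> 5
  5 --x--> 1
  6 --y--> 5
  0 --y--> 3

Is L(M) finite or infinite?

infinite

State 0 is reachable from the start and can reach an accepting state, and it lies on the cycle 0 → 3 → 1 → 0.
Traversing that cycle any number of times yields accepted strings of unbounded length, so the language is infinite.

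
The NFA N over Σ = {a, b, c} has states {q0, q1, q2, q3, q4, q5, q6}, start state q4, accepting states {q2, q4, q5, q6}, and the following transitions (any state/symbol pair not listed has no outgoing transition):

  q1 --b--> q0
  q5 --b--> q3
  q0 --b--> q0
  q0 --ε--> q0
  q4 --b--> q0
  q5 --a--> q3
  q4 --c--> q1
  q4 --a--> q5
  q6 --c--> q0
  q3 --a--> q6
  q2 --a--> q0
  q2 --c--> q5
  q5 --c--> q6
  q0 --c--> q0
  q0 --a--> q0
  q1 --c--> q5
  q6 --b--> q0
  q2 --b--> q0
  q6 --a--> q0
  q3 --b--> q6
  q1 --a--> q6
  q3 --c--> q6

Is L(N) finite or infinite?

The useful states (reachable from q4 and able to reach an accepting state) are {q1, q3, q4, q5, q6}.
Restricted to these states the transition graph has no cycle, so every accepting path has bounded length and L is finite.

finite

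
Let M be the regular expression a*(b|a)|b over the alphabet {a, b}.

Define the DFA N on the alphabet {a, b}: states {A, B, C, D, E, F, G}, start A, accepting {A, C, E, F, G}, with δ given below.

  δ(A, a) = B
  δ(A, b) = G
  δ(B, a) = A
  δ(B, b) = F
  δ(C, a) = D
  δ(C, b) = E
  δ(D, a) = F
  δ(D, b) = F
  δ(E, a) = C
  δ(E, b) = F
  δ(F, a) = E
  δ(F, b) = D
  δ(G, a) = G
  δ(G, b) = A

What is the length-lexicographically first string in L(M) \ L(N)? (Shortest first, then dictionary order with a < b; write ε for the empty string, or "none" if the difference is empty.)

a

The string a is accepted by M but not by N.
No shorter string lies in the difference, and a is the lexicographically first length-1 string in L(M) \ L(N).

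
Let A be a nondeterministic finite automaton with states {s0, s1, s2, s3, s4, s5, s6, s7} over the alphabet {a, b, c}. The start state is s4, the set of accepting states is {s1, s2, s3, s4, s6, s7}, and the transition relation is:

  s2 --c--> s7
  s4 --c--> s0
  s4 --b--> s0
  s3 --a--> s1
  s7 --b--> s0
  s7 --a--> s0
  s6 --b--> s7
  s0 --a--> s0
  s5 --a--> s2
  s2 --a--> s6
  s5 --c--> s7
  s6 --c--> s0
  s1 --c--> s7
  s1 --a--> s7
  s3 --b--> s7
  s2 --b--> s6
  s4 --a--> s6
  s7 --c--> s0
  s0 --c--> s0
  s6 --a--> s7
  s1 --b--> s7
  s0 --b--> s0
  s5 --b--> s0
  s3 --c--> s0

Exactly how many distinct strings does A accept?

4

The useful subgraph on states {s4, s6, s7} is acyclic, so L(A) is finite; the longest accepting path visits 3 useful states, giving maximum string length 2.
Counting accepting paths from s4 by length: 1 of length 0, 1 of length 1, 2 of length 2. Total 4.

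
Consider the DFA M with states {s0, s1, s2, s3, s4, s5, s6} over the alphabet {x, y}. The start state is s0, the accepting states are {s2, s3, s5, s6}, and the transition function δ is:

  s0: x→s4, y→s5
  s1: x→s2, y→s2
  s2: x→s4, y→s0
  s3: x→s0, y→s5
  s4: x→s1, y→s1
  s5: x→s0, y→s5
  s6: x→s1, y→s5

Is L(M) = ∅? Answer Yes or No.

No

The string y is accepted: the run s0 → s5 ends in the accepting state s5.
Since at least one string is accepted, L(M) is not empty.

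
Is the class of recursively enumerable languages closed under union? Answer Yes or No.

Yes

Simulate recognisers for L₁ and L₂ in parallel, alternating one step of each, and accept as soon as either accepts.
So the recursively enumerable languages are closed under union.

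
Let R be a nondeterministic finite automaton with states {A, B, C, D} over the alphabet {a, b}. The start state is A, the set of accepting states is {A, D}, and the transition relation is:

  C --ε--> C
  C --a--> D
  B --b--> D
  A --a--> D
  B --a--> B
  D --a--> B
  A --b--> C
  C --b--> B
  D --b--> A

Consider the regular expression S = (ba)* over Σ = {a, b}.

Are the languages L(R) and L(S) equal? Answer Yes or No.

The string a is accepted by R but rejected by S.
So L(R) ≠ L(S).

No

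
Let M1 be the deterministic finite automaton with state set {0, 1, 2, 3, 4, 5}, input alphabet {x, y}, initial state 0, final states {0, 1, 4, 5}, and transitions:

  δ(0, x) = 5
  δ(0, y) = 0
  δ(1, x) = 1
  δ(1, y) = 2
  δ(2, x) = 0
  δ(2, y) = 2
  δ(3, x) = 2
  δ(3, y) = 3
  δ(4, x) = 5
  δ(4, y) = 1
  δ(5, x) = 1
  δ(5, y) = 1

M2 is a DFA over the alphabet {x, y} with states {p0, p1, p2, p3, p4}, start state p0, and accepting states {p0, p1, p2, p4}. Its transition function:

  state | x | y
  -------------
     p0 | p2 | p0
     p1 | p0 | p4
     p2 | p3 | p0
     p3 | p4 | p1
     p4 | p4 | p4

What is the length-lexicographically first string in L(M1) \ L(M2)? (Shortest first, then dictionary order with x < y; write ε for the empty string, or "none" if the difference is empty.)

The string xx is accepted by M1 but not by M2.
No shorter string lies in the difference, and xx is the lexicographically first length-2 string in L(M1) \ L(M2).

xx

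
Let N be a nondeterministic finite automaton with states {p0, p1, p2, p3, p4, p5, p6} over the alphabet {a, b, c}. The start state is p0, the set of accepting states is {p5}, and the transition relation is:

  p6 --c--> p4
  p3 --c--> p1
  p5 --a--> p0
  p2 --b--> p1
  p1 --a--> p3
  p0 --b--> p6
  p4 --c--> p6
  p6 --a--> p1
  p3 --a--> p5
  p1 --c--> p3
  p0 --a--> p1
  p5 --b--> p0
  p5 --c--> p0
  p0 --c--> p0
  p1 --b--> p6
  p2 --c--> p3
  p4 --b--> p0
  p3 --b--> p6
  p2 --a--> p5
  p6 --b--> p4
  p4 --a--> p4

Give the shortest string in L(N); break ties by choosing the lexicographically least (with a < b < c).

A breadth-first search from p0 reaches an accepting state first via the path p0 → p1 → p3 → p5 on input aaa.
No string of length < 3 is accepted (BFS exhausts all shorter strings without reaching an accepting state), and aaa is the lexicographically least accepting string of length 3.

aaa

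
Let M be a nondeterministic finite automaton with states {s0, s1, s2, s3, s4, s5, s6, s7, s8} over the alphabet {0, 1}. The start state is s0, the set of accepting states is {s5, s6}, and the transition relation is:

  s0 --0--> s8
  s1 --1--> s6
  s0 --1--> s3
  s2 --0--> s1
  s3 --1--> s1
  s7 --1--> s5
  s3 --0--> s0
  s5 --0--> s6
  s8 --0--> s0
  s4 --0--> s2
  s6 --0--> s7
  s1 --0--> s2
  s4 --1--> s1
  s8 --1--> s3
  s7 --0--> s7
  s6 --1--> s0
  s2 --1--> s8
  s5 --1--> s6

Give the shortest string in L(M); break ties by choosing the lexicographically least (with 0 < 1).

111

A breadth-first search from s0 reaches an accepting state first via the path s0 → s3 → s1 → s6 on input 111.
No string of length < 3 is accepted (BFS exhausts all shorter strings without reaching an accepting state), and 111 is the lexicographically least accepting string of length 3.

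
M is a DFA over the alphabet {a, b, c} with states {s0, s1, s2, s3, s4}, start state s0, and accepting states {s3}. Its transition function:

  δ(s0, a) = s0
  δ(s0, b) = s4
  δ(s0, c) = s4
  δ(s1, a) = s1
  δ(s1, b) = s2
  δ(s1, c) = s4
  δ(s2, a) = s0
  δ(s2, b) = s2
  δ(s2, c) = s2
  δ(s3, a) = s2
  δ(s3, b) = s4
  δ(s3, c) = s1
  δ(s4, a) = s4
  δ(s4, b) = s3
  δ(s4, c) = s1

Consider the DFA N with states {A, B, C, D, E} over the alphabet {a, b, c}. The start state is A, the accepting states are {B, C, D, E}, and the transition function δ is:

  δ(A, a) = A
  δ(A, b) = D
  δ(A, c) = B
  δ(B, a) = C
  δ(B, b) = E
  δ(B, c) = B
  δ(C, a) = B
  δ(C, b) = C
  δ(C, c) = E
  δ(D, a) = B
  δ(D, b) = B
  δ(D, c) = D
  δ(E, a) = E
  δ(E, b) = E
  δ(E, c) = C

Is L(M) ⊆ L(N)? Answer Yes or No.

Yes

Exploring the product automaton M × N from the start pair (s0, A), following both machines on each input symbol, reaches 18 state pairs: (s0, A), (s4, D), (s4, B), (s3, B), (s1, D), (s4, C), (s3, E), (s1, B), (s2, C), (s4, E), (s2, B), (s3, C), (s1, E), (s2, E), (s1, C), (s0, B), (s0, C), (s0, E).
M accepts in {s3} and N accepts in {B, C, D, E}. The reachable pairs whose M-component is accepting are (s3, B), (s3, E), (s3, C); in each of them the N-component is accepting too, so the product for L(M) \ L(N) (M-component accepting, N-component rejecting) has no reachable accepting pair and the difference is empty.
Hence every string in L(M) is also in L(N).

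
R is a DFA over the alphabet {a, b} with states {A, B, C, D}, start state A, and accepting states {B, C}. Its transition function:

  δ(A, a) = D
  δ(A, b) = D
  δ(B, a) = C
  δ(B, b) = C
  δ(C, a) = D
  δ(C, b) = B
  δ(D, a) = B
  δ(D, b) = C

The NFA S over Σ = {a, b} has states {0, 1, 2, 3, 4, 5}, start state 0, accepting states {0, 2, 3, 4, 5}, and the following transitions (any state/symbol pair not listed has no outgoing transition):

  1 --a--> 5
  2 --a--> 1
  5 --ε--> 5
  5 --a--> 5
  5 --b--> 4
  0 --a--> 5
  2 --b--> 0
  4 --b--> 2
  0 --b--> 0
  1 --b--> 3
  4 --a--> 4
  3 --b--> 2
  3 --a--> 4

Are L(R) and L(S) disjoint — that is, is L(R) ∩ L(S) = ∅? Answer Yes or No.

The string aa is accepted by both R and S.
Hence L(R) ∩ L(S) ≠ ∅.

No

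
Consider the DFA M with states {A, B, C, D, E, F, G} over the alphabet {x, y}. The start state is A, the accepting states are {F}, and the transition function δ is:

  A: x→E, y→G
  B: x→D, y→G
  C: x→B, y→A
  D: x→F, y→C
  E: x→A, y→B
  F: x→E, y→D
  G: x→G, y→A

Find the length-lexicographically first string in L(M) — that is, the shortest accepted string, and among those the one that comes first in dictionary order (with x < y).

A breadth-first search from A reaches an accepting state first via the path A → E → B → D → F on input xyxx.
No string of length < 4 is accepted (BFS exhausts all shorter strings without reaching an accepting state), and xyxx is the lexicographically least accepting string of length 4.

xyxx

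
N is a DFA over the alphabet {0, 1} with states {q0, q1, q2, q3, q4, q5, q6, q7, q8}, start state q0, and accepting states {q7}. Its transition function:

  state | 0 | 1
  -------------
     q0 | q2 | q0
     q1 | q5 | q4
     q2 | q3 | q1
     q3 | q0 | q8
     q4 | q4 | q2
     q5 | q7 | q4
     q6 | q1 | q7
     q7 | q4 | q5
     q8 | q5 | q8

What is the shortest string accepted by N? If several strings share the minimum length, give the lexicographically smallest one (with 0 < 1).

0100

A breadth-first search from q0 reaches an accepting state first via the path q0 → q2 → q1 → q5 → q7 on input 0100.
No string of length < 4 is accepted (BFS exhausts all shorter strings without reaching an accepting state), and 0100 is the lexicographically least accepting string of length 4.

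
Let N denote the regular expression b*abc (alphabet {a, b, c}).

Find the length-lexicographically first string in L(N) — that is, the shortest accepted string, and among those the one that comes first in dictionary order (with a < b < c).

By inspection of the expression, no string of length less than 3 matches, and abc is the lexicographically first match of length 3.

abc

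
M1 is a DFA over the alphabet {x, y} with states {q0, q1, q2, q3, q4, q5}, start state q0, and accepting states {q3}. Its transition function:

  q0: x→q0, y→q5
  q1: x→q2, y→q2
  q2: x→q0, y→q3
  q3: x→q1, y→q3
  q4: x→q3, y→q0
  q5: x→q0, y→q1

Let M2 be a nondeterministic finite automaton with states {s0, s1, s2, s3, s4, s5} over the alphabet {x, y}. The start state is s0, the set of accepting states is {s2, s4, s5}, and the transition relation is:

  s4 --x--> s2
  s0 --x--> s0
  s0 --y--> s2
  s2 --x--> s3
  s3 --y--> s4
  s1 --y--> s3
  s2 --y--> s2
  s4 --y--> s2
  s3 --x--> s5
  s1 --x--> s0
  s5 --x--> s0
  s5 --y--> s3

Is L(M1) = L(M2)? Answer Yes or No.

No

The string yyyyxxy is accepted by M1 but rejected by M2.
So L(M1) ≠ L(M2).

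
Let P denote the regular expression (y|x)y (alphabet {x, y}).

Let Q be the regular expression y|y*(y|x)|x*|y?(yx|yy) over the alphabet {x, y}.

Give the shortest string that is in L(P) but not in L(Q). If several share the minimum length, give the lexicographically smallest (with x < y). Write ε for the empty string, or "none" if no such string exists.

xy

The string xy is accepted by P but not by Q.
No shorter string lies in the difference, and xy is the lexicographically first length-2 string in L(P) \ L(Q).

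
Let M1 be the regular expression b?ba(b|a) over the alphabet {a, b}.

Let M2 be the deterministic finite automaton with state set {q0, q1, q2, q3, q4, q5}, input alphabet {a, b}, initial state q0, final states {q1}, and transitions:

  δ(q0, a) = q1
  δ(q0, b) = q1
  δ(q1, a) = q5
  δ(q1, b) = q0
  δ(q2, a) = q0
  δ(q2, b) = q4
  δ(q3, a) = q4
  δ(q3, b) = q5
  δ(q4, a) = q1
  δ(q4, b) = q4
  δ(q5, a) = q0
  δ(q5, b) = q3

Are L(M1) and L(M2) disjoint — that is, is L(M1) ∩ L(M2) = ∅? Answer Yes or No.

Converting the expression M1 to a DFA (subset construction, then merging equivalent states) gives the minimal DFA with states {r0, r1, r2, r3, r4, r5}, start state r0, accepting states {r5} and transitions r0: a→r1, b→r2; r1: a→r1, b→r1; r2: a→r3, b→r4; r3: a→r5, b→r5; r4: a→r3, b→r1; r5: a→r1, b→r1.
Exploring the product automaton M1 × M2 from the start pair (r0, q0), following both machines on each input symbol, reaches 13 state pairs: (r0, q0), (r1, q1), (r2, q1), (r1, q5), (r1, q0), (r3, q5), (r4, q0), (r1, q3), (r5, q0), (r5, q3), (r3, q1), (r1, q4), (r5, q5).
M1 accepts in {r5} and M2 accepts in {q1}; no reachable pair has both components accepting, so no string drives both machines to acceptance simultaneously and L(M1) ∩ L(M2) = ∅.
So no string is accepted by both, and the intersection is empty.

Yes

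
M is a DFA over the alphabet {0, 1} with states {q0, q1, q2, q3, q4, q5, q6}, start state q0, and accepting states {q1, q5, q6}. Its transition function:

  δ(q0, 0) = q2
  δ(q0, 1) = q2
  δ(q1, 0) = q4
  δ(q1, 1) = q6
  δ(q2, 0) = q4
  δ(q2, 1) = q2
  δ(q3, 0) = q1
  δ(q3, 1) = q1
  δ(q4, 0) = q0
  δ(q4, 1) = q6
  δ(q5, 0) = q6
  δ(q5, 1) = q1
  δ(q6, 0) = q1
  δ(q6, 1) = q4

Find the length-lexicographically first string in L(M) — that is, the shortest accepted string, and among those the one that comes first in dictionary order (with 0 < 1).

A breadth-first search from q0 reaches an accepting state first via the path q0 → q2 → q4 → q6 on input 001.
No string of length < 3 is accepted (BFS exhausts all shorter strings without reaching an accepting state), and 001 is the lexicographically least accepting string of length 3.

001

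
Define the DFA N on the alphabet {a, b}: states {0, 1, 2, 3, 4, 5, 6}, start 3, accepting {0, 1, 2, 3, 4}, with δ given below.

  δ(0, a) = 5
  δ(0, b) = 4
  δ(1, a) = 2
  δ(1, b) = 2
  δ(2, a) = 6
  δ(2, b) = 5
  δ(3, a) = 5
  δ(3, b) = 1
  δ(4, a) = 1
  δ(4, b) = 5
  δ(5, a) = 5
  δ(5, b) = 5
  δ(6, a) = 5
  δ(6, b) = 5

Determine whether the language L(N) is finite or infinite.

The useful states (reachable from 3 and able to reach an accepting state) are {1, 2, 3}.
Restricted to these states the transition graph has no cycle, so every accepting path has bounded length and L is finite.

finite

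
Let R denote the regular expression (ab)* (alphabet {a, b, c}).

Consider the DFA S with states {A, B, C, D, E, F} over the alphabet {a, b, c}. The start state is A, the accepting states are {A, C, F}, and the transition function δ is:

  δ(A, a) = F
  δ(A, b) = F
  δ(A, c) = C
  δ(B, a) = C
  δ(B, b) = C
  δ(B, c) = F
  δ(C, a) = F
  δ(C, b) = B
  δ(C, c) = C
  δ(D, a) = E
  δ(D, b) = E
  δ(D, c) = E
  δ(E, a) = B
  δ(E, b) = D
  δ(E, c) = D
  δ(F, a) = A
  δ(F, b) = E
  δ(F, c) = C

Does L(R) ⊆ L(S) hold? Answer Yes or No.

The string ab is in L(R) but not in L(S).
So L(R) ⊄ L(S).

No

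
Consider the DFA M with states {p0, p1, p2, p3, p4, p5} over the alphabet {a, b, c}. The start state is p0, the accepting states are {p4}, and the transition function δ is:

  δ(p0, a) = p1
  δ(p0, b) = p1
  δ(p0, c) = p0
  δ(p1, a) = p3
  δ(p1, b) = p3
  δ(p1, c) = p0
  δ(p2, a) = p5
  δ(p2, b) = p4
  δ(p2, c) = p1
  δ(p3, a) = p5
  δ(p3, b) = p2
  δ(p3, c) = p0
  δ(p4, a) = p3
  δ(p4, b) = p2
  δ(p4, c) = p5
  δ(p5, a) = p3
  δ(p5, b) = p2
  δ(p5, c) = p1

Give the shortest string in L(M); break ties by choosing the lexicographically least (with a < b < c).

A breadth-first search from p0 reaches an accepting state first via the path p0 → p1 → p3 → p2 → p4 on input aabb.
No string of length < 4 is accepted (BFS exhausts all shorter strings without reaching an accepting state), and aabb is the lexicographically least accepting string of length 4.

aabb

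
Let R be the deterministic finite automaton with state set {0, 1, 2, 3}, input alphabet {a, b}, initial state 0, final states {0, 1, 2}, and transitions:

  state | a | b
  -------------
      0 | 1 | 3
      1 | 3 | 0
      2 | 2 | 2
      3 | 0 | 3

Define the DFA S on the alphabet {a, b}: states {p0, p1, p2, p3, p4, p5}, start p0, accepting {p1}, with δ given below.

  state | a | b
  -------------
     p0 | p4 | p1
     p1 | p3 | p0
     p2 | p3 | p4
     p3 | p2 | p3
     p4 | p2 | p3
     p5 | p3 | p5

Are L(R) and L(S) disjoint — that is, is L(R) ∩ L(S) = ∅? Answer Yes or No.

Yes

Exploring the product automaton R × S from the start pair (0, p0), following both machines on each input symbol, reaches 12 state pairs: (0, p0), (1, p4), (3, p1), (3, p2), (0, p3), (3, p0), (3, p4), (1, p2), (3, p3), (0, p4), (0, p2), (1, p3).
R accepts in {0, 1, 2} and S accepts in {p1}; no reachable pair has both components accepting, so no string drives both machines to acceptance simultaneously and L(R) ∩ L(S) = ∅.
So no string is accepted by both, and the intersection is empty.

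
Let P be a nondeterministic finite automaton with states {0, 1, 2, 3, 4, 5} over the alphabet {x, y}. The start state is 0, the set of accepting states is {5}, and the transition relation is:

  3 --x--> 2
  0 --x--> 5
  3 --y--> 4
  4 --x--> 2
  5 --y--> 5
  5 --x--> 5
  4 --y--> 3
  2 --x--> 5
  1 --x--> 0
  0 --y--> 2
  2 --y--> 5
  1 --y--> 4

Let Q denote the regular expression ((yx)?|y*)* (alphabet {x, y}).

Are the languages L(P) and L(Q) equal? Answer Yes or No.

The string x is accepted by P but rejected by Q.
So L(P) ≠ L(Q).

No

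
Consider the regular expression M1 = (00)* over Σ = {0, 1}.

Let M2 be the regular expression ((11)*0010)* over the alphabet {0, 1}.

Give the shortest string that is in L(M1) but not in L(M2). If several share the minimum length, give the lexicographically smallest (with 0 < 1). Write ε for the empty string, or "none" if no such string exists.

The string 00 is accepted by M1 but not by M2.
No shorter string lies in the difference, and 00 is the lexicographically first length-2 string in L(M1) \ L(M2).

00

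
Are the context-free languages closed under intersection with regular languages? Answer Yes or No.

Run a PDA for the context-free language and a DFA for the regular one in parallel (product of finite controls, the PDA's stack unchanged, the DFA advancing only on input moves); the product PDA accepts exactly the intersection. (Intersection of two CFLs, by contrast, can fail to be context-free.)
So the context-free languages are closed under intersection with a regular language.

Yes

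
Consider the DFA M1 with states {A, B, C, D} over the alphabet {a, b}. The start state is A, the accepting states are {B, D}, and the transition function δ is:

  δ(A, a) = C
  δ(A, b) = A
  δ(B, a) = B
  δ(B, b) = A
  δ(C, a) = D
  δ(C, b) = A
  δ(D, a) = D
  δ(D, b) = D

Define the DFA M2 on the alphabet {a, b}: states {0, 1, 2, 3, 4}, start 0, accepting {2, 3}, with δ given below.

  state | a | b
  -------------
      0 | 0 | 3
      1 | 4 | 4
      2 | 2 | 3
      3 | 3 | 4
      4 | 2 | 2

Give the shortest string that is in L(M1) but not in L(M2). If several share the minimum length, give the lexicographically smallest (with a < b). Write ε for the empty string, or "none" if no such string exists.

aa

The string aa is accepted by M1 but not by M2.
No shorter string lies in the difference, and aa is the lexicographically first length-2 string in L(M1) \ L(M2).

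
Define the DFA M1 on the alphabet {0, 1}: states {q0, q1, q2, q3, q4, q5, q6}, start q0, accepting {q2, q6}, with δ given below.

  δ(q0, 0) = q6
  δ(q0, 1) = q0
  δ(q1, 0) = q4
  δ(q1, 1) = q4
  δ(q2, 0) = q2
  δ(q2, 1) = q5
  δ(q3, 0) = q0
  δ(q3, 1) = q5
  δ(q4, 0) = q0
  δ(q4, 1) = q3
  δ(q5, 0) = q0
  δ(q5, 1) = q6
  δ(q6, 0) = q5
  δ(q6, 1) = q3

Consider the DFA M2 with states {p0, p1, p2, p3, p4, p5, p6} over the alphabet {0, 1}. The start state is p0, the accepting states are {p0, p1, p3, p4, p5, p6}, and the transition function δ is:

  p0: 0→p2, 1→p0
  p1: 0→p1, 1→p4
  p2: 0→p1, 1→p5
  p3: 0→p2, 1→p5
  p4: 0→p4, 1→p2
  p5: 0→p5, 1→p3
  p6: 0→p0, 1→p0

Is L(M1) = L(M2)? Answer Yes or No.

The string 0 is accepted by M1 but rejected by M2.
So L(M1) ≠ L(M2).

No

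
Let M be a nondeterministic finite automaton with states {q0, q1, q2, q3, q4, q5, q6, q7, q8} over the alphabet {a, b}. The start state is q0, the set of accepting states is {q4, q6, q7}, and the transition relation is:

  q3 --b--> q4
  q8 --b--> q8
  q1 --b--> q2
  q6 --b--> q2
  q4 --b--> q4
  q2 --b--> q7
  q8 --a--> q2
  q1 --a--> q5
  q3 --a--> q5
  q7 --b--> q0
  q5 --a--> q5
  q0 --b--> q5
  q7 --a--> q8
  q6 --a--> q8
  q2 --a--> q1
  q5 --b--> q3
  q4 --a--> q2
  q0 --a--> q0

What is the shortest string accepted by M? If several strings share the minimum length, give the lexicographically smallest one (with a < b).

bbb

A breadth-first search from q0 reaches an accepting state first via the path q0 → q5 → q3 → q4 on input bbb.
No string of length < 3 is accepted (BFS exhausts all shorter strings without reaching an accepting state), and bbb is the lexicographically least accepting string of length 3.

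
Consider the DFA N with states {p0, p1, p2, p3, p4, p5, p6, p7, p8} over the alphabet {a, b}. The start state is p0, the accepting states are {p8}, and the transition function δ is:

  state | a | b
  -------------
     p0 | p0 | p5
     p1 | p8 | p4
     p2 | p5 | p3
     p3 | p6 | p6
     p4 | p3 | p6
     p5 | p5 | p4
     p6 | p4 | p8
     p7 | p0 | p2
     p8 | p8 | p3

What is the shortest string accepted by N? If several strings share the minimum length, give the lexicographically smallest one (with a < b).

bbbb

A breadth-first search from p0 reaches an accepting state first via the path p0 → p5 → p4 → p6 → p8 on input bbbb.
No string of length < 4 is accepted (BFS exhausts all shorter strings without reaching an accepting state), and bbbb is the lexicographically least accepting string of length 4.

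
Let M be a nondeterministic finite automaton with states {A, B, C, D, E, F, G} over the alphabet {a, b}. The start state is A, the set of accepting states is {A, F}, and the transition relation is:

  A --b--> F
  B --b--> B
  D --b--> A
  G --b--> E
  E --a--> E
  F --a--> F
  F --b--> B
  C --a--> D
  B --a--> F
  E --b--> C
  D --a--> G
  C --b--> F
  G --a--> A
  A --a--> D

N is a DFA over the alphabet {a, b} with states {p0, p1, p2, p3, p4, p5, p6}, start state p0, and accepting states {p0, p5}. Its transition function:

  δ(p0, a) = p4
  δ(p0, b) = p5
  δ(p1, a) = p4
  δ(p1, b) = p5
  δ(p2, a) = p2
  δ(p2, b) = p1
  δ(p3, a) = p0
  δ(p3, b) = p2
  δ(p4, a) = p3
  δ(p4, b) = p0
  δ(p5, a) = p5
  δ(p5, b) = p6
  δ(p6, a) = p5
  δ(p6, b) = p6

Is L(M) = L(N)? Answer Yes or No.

Exploring the product automaton M × N from the start pair (A, p0), following both machines on each input symbol, reaches 7 state pairs: (A, p0), (D, p4), (F, p5), (G, p3), (B, p6), (E, p2), (C, p1).
M accepts in {A, F} and N accepts in {p0, p5}. In every reachable pair the two components are either both accepting — (A, p0), (F, p5) — or both non-accepting, so no string is accepted by exactly one of the machines: L(M) \ L(N) and L(N) \ L(M) are both empty.
Hence every string is accepted by M iff it is accepted by N, and the two languages coincide.

Yes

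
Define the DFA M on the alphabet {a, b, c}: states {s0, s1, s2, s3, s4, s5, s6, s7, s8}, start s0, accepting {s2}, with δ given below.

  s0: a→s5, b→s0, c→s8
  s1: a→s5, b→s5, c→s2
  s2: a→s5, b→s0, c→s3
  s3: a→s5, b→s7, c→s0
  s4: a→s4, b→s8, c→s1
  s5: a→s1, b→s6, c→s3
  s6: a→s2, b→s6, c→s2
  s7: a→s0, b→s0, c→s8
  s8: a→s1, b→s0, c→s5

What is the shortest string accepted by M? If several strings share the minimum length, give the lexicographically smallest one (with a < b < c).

A breadth-first search from s0 reaches an accepting state first via the path s0 → s5 → s1 → s2 on input aac.
No string of length < 3 is accepted (BFS exhausts all shorter strings without reaching an accepting state), and aac is the lexicographically least accepting string of length 3.

aac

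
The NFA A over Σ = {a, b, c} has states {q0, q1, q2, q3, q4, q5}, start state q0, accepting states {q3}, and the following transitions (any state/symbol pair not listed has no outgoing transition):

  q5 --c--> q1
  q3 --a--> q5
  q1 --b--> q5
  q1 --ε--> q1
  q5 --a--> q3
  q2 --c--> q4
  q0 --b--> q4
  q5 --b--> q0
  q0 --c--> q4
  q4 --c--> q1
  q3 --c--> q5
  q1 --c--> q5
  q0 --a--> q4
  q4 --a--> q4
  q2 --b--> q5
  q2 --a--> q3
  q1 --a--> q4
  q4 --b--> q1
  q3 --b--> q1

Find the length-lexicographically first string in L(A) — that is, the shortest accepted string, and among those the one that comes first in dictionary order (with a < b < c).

abba

A breadth-first search from q0 reaches an accepting state first via the path q0 → q4 → q1 → q5 → q3 on input abba.
No string of length < 4 is accepted (BFS exhausts all shorter strings without reaching an accepting state), and abba is the lexicographically least accepting string of length 4.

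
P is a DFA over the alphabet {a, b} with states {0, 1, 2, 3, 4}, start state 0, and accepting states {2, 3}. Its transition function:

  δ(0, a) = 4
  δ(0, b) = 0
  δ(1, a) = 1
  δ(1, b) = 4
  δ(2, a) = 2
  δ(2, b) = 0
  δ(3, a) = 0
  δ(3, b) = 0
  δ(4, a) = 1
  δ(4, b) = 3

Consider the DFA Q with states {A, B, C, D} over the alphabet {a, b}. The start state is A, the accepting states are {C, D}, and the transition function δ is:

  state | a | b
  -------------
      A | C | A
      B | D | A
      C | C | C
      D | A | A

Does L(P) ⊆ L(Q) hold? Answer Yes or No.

Exploring the product automaton P × Q from the start pair (0, A), following both machines on each input symbol, reaches 5 state pairs: (0, A), (4, C), (1, C), (3, C), (0, C).
P accepts in {2, 3} and Q accepts in {C, D}. The reachable pairs whose P-component is accepting are (3, C); in each of them the Q-component is accepting too, so the product for L(P) \ L(Q) (P-component accepting, Q-component rejecting) has no reachable accepting pair and the difference is empty.
Hence every string in L(P) is also in L(Q).

Yes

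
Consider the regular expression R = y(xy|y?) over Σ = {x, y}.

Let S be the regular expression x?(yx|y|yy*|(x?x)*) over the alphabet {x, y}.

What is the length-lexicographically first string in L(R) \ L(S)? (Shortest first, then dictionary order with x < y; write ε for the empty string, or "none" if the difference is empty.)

yxy

The string yxy is accepted by R but not by S.
No shorter string lies in the difference, and yxy is the lexicographically first length-3 string in L(R) \ L(S).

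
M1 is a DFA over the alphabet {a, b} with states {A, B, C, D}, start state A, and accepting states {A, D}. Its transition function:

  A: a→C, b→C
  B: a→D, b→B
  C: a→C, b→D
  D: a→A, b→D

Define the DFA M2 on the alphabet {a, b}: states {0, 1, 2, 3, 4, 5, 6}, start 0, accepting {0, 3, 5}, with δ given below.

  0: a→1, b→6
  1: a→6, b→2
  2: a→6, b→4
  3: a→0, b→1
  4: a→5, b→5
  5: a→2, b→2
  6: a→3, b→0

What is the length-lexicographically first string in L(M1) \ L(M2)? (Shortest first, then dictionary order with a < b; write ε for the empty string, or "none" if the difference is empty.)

ab

The string ab is accepted by M1 but not by M2.
No shorter string lies in the difference, and ab is the lexicographically first length-2 string in L(M1) \ L(M2).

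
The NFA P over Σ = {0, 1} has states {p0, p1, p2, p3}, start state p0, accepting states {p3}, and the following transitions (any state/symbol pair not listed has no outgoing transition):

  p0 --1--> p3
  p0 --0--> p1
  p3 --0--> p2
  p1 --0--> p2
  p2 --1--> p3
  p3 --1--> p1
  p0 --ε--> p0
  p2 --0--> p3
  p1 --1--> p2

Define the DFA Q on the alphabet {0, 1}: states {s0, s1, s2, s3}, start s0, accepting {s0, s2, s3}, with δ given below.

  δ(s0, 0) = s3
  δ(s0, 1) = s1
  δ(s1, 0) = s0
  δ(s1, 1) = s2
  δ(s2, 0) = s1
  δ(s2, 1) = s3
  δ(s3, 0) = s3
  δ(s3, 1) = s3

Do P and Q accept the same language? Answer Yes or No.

No

The string 1 is accepted by P but rejected by Q.
So L(P) ≠ L(Q).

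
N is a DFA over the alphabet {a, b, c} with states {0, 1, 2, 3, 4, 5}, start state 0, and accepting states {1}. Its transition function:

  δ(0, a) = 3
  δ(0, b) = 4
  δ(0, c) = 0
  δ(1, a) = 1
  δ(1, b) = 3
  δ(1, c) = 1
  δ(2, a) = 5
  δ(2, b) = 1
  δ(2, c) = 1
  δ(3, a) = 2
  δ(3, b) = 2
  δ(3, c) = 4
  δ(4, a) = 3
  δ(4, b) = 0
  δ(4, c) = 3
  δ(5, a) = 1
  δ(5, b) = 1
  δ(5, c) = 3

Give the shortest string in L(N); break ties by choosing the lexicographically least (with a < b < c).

aab

A breadth-first search from 0 reaches an accepting state first via the path 0 → 3 → 2 → 1 on input aab.
No string of length < 3 is accepted (BFS exhausts all shorter strings without reaching an accepting state), and aab is the lexicographically least accepting string of length 3.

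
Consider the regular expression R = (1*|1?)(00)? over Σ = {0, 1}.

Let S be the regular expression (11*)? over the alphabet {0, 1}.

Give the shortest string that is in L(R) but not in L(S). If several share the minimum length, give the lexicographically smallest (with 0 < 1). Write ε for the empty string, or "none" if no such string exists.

00

The string 00 is accepted by R but not by S.
No shorter string lies in the difference, and 00 is the lexicographically first length-2 string in L(R) \ L(S).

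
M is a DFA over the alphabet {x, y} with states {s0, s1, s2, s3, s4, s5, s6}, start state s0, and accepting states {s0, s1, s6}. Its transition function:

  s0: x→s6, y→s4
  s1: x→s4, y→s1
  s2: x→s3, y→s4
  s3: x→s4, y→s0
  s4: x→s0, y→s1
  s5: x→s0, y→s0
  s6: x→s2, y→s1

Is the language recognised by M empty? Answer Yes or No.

No

The empty string ε is accepted: the run s0 ends in the accepting state s0.
Since at least one string is accepted, L(M) is not empty.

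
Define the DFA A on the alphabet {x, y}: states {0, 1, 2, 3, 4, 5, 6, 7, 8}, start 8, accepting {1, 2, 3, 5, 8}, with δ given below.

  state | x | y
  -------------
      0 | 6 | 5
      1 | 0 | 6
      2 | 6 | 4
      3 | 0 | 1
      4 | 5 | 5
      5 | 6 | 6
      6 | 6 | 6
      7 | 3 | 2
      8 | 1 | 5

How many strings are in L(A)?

4

The useful subgraph on states {0, 1, 5, 8} is acyclic, so L(A) is finite; the longest accepting path visits 4 useful states, giving maximum string length 3.
Counting accepting paths from 8 by length: 1 of length 0, 2 of length 1, 1 of length 3. Total 4.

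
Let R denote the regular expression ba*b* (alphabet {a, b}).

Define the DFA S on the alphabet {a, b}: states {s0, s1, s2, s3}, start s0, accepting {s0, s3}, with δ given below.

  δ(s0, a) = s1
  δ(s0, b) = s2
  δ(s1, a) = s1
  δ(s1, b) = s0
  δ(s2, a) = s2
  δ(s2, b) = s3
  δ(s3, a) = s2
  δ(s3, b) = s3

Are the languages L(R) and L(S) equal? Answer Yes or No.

No

The string b is accepted by R but rejected by S.
So L(R) ≠ L(S).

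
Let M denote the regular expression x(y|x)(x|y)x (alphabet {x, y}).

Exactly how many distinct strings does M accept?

The expression has no Kleene star, so L(M) is finite. Expanding the alternatives gives {xxxx, xxyx, xyxx, xyyx}.
That is 4 of length 4: 4 strings in all.

4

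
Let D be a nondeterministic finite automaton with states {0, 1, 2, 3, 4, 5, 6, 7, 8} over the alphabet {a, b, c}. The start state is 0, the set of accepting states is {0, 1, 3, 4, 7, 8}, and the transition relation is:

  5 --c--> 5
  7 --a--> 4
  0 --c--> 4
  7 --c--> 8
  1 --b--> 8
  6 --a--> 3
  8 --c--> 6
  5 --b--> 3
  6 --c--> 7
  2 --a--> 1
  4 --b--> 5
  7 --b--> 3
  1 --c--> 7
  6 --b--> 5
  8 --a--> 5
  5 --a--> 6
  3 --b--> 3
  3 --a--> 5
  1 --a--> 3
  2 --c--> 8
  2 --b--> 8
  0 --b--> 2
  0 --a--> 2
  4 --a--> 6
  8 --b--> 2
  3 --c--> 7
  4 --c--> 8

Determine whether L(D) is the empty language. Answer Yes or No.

The empty string ε is accepted: the run 0 ends in the accepting state 0.
Since at least one string is accepted, L(D) is not empty.

No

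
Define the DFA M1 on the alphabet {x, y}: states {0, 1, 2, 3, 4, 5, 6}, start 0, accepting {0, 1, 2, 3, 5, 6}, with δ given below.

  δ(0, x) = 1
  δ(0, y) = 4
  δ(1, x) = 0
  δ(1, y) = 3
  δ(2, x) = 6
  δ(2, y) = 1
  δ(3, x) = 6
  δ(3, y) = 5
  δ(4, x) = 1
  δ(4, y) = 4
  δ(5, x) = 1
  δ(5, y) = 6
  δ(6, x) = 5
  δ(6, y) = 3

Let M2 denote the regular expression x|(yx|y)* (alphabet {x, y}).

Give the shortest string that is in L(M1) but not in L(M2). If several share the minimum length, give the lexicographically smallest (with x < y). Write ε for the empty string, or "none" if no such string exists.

The string xx is accepted by M1 but not by M2.
No shorter string lies in the difference, and xx is the lexicographically first length-2 string in L(M1) \ L(M2).

xx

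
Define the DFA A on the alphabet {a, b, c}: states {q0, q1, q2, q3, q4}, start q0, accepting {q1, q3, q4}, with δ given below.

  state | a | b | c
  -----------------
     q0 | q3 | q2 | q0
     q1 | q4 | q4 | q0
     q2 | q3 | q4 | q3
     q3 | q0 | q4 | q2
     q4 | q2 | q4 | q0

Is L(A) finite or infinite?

infinite

State q0 is reachable from the start and can reach an accepting state, and it lies on the cycle q0 → q0.
Traversing that cycle any number of times yields accepted strings of unbounded length, so the language is infinite.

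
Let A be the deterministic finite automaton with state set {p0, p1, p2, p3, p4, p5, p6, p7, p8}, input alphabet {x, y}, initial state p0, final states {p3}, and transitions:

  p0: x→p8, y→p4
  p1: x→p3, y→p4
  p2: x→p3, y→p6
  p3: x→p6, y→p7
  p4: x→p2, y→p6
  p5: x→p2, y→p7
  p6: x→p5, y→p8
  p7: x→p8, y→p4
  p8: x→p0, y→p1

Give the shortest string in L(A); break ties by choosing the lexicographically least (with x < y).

xyx

A breadth-first search from p0 reaches an accepting state first via the path p0 → p8 → p1 → p3 on input xyx.
No string of length < 3 is accepted (BFS exhausts all shorter strings without reaching an accepting state), and xyx is the lexicographically least accepting string of length 3.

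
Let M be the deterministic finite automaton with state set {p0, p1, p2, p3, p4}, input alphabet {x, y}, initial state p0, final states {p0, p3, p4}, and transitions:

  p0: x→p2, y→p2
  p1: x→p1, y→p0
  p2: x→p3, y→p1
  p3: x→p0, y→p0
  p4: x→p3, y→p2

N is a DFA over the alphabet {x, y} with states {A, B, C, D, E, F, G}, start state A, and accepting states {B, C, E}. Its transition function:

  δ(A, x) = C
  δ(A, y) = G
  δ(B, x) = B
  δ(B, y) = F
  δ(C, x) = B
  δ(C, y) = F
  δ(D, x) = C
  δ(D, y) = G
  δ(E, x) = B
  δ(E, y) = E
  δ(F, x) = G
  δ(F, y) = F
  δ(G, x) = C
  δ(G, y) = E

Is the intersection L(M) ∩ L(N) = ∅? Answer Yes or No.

No

The string xx is accepted by both M and N.
Hence L(M) ∩ L(N) ≠ ∅.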